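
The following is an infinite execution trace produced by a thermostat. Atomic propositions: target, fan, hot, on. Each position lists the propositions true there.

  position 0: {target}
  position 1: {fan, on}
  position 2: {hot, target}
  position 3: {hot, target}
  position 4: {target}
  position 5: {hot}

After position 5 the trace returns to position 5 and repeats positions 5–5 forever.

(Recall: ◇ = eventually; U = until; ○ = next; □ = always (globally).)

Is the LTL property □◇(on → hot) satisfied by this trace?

◇(on → hot) holds at every position 0..5, and those are all positions ever visited, so □◇(on → hot) holds.

Yes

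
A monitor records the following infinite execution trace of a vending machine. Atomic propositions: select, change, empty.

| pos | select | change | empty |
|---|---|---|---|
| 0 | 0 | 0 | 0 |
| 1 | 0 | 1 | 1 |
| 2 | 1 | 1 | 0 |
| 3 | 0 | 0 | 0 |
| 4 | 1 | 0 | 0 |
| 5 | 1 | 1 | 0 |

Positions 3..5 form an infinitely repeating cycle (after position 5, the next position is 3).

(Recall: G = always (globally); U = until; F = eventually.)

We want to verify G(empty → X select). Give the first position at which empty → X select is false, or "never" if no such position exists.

empty → X select holds at every position 0..5, and those are all the positions the trace ever visits, so the invariant G(empty → X select) is never violated.

never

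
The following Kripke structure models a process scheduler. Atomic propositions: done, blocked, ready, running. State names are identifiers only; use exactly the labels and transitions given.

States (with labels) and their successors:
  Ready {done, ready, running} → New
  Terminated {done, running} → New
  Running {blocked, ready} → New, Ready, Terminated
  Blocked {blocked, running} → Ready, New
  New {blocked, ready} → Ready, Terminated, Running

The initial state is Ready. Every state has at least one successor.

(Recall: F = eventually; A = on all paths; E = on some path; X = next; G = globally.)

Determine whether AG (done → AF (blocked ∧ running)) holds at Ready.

Violated

States satisfying done → AF (blocked ∧ running): {Running, Blocked, New}.
States satisfying AG (done → AF (blocked ∧ running)): ∅.
Ready is reachable from Ready and violates done → AF (blocked ∧ running), so AG fails at Ready.
Ready ∉ Sat(AG (done → AF (blocked ∧ running))).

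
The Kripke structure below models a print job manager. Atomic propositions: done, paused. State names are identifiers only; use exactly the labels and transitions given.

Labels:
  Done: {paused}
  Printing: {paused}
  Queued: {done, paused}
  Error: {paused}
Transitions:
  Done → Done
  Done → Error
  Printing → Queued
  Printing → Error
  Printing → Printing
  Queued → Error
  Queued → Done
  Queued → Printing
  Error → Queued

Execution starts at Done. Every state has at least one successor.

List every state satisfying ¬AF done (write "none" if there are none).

States satisfying done: {Queued}.
States satisfying AF done: {Queued, Error}.
States satisfying ¬AF done: {Done, Printing}.

{Done, Printing}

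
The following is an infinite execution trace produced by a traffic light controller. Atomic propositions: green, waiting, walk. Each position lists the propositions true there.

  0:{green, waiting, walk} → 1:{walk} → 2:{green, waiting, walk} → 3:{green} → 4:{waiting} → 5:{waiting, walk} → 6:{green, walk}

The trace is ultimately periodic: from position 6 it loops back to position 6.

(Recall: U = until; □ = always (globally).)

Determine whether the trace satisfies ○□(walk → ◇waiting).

The position after 0 is 1; □(walk → ◇waiting) is false there.

No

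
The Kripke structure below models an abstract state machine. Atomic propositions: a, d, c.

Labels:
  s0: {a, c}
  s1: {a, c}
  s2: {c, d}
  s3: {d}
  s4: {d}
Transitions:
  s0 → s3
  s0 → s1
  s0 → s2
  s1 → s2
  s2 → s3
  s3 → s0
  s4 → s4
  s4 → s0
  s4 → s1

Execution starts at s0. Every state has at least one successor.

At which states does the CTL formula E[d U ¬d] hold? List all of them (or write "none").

States satisfying d: {s2, s3, s4}.
States satisfying ¬d: {s0, s1}.
States satisfying E[d U ¬d]: {s0, s1, s2, s3, s4}.

{s0, s1, s2, s3, s4}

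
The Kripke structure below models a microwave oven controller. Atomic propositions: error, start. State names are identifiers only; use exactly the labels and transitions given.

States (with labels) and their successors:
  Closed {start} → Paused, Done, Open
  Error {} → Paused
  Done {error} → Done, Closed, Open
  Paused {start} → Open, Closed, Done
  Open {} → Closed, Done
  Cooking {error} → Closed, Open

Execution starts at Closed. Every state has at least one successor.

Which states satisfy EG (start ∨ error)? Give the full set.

{Closed, Done, Paused, Cooking}

States satisfying start ∨ error: {Closed, Done, Paused, Cooking}.
States satisfying EG (start ∨ error): {Closed, Done, Paused, Cooking}.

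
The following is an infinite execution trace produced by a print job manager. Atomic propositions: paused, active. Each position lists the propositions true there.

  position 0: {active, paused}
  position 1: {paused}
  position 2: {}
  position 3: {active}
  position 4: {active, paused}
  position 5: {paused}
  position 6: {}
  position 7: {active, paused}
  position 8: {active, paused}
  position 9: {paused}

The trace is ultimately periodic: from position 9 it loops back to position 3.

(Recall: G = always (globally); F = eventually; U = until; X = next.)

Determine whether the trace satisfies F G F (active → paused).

Yes

G F (active → paused) holds at position 0, which is reachable from 0, so F G F (active → paused) holds.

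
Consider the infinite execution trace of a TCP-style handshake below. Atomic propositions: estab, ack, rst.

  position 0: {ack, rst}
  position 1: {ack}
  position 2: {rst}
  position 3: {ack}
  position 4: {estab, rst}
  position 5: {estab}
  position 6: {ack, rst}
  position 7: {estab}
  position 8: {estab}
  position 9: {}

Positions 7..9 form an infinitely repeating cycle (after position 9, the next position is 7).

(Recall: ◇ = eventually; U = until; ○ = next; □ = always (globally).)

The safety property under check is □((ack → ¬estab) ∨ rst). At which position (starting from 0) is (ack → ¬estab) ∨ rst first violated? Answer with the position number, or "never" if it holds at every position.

(ack → ¬estab) ∨ rst holds at every position 0..9, and those are all the positions the trace ever visits, so the invariant □((ack → ¬estab) ∨ rst) is never violated.

never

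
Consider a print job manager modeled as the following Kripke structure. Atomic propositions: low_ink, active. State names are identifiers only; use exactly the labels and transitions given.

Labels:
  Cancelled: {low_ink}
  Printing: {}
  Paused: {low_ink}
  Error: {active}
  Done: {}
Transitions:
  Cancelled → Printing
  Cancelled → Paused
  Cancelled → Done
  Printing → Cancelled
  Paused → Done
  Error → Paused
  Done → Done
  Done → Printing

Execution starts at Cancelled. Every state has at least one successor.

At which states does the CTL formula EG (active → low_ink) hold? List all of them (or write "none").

States satisfying active → low_ink: {Cancelled, Printing, Paused, Done}.
States satisfying EG (active → low_ink): {Cancelled, Printing, Paused, Done}.

{Cancelled, Printing, Paused, Done}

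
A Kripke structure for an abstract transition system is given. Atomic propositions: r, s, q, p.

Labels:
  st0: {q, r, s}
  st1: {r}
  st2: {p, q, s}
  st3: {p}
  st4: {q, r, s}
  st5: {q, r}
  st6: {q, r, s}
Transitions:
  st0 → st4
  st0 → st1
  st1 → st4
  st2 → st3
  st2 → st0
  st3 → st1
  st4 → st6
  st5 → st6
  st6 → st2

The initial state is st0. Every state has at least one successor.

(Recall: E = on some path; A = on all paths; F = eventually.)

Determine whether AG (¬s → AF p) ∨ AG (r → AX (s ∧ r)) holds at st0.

States satisfying ¬s → AF p: {st0, st1, st2, st3, st4, st5, st6}.
States satisfying AG (¬s → AF p): {st0, st1, st2, st3, st4, st5, st6}.
States satisfying r → AX (s ∧ r): {st1, st2, st3, st4, st5}.
States satisfying AG (r → AX (s ∧ r)): ∅.
States satisfying AG (¬s → AF p) ∨ AG (r → AX (s ∧ r)): {st0, st1, st2, st3, st4, st5, st6}.
st0 ∈ Sat(AG (¬s → AF p) ∨ AG (r → AX (s ∧ r))).

Yes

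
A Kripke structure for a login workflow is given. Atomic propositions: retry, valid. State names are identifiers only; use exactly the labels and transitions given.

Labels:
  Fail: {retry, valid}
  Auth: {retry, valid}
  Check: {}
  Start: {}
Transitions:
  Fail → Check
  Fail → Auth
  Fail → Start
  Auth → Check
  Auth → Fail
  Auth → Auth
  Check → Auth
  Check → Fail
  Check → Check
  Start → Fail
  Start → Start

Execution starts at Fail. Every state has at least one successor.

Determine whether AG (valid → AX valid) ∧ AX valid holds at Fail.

No

States satisfying valid → AX valid: {Check, Start}.
States satisfying AG (valid → AX valid): ∅.
States satisfying valid: {Fail, Auth}.
States satisfying AX valid: ∅.
States satisfying AG (valid → AX valid) ∧ AX valid: ∅.
Fail ∉ Sat(AG (valid → AX valid) ∧ AX valid).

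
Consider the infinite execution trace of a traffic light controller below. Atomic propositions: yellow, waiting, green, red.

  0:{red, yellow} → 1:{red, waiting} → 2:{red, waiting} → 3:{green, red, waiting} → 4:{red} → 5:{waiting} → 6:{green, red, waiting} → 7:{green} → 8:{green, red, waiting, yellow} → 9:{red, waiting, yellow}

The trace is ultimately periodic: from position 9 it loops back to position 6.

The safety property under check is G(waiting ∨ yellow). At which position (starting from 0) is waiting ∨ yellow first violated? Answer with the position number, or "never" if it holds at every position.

4

Check waiting ∨ yellow at each position in order: 0 ✓, 1 ✓, 2 ✓, 3 ✓.
At position 4 the labels are {red}, so waiting ∨ yellow is false there. This is the first violation.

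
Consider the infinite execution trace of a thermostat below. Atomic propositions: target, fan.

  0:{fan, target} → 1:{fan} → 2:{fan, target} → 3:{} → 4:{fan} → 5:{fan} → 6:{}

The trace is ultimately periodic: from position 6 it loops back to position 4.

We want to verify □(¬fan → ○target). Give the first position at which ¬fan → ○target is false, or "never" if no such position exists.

3

Check ¬fan → ○target at each position in order: 0 ✓, 1 ✓, 2 ✓.
At position 3 the labels are {} and the next position 4 has {fan}, so ¬fan → ○target is false there. This is the first violation.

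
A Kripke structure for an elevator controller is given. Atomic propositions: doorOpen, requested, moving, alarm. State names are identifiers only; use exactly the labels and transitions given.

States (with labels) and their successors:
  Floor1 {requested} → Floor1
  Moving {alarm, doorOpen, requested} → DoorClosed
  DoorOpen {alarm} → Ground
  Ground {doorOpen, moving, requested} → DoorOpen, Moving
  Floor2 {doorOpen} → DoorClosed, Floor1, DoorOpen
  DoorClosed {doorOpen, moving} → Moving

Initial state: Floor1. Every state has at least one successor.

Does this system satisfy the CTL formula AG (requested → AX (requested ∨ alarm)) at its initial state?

Holds

States satisfying requested → AX (requested ∨ alarm): {Floor1, DoorOpen, Ground, Floor2, DoorClosed}.
States satisfying AG (requested → AX (requested ∨ alarm)): {Floor1}.
Every state reachable from Floor1 satisfies requested → AX (requested ∨ alarm).
Floor1 ∈ Sat(AG (requested → AX (requested ∨ alarm))).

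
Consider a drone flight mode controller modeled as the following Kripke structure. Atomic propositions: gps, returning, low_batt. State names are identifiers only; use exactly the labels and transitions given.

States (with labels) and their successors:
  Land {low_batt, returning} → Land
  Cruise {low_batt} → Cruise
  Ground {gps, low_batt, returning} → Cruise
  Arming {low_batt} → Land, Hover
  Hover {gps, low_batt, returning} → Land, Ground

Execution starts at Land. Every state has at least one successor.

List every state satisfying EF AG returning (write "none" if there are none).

{Land, Arming, Hover}

States satisfying AG returning: {Land}.
States satisfying EF AG returning: {Land, Arming, Hover}.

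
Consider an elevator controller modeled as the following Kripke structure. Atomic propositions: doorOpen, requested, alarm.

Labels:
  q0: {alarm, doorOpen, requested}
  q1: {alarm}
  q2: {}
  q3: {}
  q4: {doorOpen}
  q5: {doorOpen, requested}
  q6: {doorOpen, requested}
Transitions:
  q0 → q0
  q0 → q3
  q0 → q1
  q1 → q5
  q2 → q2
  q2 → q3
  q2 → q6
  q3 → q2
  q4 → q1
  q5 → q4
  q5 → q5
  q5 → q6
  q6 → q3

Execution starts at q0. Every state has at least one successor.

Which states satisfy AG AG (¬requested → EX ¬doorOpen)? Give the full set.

{q2, q3, q6}

States satisfying AG (¬requested → EX ¬doorOpen): {q2, q3, q6}.
States satisfying AG AG (¬requested → EX ¬doorOpen): {q2, q3, q6}.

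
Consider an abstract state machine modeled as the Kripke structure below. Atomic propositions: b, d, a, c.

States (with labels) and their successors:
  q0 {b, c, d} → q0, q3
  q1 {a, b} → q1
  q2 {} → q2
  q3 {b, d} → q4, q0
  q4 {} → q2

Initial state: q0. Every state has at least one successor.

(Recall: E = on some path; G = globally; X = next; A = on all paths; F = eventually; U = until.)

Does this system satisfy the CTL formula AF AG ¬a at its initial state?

Yes

States satisfying AG ¬a: {q0, q2, q3, q4}.
States satisfying AF AG ¬a: {q0, q2, q3, q4}.
q0 ∈ Sat(AF AG ¬a).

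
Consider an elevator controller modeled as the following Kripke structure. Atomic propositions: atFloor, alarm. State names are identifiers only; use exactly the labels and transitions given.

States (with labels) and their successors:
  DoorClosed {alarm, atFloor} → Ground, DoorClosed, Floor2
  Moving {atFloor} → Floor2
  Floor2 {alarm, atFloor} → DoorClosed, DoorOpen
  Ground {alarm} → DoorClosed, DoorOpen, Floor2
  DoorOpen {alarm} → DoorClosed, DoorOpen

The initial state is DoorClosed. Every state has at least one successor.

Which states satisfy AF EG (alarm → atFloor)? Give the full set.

{DoorClosed, Moving, Floor2}

States satisfying EG (alarm → atFloor): {DoorClosed, Moving, Floor2}.
States satisfying AF EG (alarm → atFloor): {DoorClosed, Moving, Floor2}.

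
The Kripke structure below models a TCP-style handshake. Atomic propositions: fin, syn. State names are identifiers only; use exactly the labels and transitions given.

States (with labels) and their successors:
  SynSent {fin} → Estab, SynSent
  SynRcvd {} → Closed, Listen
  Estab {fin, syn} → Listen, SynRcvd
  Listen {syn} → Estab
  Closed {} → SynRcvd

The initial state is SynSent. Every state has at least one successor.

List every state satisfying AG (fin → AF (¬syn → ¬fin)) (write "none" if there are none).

{SynRcvd, Estab, Listen, Closed}

States satisfying fin → AF (¬syn → ¬fin): {SynRcvd, Estab, Listen, Closed}.
States satisfying AG (fin → AF (¬syn → ¬fin)): {SynRcvd, Estab, Listen, Closed}.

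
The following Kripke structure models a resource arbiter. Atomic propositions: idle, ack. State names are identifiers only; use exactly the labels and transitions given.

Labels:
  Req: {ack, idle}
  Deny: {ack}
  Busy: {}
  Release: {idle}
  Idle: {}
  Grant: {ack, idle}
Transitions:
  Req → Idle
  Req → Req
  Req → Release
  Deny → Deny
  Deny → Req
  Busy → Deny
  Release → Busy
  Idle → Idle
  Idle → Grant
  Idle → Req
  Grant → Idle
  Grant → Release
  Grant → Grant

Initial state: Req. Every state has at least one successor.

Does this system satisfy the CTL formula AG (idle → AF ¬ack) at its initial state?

States satisfying idle → AF ¬ack: {Deny, Busy, Release, Idle}.
States satisfying AG (idle → AF ¬ack): ∅.
Grant is reachable from Req and violates idle → AF ¬ack, so AG fails at Req.
Req ∉ Sat(AG (idle → AF ¬ack)).

Does not hold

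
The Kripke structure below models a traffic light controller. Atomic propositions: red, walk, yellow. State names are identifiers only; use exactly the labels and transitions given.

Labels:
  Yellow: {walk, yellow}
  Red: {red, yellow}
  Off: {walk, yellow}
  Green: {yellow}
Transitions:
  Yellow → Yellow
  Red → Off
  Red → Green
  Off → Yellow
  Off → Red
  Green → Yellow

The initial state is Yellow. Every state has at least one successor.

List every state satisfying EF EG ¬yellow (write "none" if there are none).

States satisfying EG ¬yellow: ∅.
States satisfying EF EG ¬yellow: ∅.

none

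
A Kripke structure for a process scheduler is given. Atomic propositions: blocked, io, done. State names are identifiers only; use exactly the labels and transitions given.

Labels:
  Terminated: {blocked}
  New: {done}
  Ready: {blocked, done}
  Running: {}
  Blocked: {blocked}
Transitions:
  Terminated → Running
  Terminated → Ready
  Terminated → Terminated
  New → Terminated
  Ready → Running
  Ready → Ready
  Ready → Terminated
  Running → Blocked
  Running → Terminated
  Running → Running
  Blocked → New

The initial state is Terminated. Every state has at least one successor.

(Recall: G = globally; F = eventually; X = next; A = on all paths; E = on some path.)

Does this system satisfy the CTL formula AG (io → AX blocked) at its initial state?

Satisfied

States satisfying io → AX blocked: {Terminated, New, Ready, Running, Blocked}.
States satisfying AG (io → AX blocked): {Terminated, New, Ready, Running, Blocked}.
Every state reachable from Terminated satisfies io → AX blocked.
Terminated ∈ Sat(AG (io → AX blocked)).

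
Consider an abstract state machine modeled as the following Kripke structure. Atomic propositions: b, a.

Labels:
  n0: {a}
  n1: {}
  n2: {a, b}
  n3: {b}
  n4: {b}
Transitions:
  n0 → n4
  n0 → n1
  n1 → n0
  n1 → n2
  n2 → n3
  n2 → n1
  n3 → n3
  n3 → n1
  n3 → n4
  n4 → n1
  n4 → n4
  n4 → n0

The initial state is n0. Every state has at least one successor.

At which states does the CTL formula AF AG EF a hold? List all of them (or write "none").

{n0, n1, n2, n3, n4}

States satisfying AG EF a: {n0, n1, n2, n3, n4}.
States satisfying AF AG EF a: {n0, n1, n2, n3, n4}.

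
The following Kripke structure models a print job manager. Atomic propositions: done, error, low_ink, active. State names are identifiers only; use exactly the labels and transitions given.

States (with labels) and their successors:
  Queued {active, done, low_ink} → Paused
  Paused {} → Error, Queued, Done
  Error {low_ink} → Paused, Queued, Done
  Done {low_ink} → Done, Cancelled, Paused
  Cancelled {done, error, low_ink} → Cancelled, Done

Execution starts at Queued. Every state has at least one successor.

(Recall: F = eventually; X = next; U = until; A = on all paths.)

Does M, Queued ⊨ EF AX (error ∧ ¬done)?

States satisfying AX (error ∧ ¬done): ∅.
States satisfying EF AX (error ∧ ¬done): ∅.
No suitable path/successor from Queued witnesses the formula.
Queued ∉ Sat(EF AX (error ∧ ¬done)).

Violated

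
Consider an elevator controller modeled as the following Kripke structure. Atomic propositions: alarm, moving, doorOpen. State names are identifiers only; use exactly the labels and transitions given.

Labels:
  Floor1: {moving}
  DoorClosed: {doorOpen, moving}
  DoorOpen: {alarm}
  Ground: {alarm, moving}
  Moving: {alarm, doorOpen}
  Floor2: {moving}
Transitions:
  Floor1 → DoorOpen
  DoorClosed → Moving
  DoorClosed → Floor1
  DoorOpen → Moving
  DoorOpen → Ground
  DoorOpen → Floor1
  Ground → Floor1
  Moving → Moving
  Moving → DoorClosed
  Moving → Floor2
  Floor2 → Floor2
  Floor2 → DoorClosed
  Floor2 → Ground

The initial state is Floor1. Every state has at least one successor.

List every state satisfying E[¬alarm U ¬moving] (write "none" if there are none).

States satisfying ¬alarm: {Floor1, DoorClosed, Floor2}.
States satisfying ¬moving: {DoorOpen, Moving}.
States satisfying E[¬alarm U ¬moving]: {Floor1, DoorClosed, DoorOpen, Moving, Floor2}.

{Floor1, DoorClosed, DoorOpen, Moving, Floor2}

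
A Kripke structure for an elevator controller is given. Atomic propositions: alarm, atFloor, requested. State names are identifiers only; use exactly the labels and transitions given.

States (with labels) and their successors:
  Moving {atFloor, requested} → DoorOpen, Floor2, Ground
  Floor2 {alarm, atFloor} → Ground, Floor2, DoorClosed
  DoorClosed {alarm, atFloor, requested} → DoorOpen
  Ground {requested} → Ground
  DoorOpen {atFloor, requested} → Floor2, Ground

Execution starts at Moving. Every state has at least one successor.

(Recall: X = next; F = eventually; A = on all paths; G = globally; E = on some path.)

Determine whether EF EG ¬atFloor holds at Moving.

States satisfying EG ¬atFloor: {Ground}.
States satisfying EF EG ¬atFloor: {Moving, Floor2, DoorClosed, Ground, DoorOpen}.
Some path from Moving reaches a state where EG ¬atFloor holds.
Moving ∈ Sat(EF EG ¬atFloor).

Satisfied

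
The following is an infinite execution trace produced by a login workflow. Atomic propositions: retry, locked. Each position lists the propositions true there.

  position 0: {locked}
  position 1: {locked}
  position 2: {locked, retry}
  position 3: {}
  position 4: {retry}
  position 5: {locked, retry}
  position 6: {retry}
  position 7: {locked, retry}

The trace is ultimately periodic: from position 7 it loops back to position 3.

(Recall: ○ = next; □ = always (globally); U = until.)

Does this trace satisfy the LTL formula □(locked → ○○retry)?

locked → ○○retry must hold at every position from 0 onward. It fails at position 1, so □(locked → ○○retry) is false.
Positions where locked holds: 0, 1, 2, 5, 7.
Check ○○retry at each: 0→ok, 1→fails, 2→ok, 5→ok, 7→ok.

Violated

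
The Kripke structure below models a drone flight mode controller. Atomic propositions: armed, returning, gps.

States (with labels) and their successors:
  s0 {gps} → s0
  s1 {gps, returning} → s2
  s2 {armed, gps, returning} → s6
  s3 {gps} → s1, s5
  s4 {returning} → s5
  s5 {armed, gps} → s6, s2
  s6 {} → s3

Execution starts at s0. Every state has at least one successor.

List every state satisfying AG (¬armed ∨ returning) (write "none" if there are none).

{s0}

States satisfying ¬armed ∨ returning: {s0, s1, s2, s3, s4, s6}.
States satisfying AG (¬armed ∨ returning): {s0}.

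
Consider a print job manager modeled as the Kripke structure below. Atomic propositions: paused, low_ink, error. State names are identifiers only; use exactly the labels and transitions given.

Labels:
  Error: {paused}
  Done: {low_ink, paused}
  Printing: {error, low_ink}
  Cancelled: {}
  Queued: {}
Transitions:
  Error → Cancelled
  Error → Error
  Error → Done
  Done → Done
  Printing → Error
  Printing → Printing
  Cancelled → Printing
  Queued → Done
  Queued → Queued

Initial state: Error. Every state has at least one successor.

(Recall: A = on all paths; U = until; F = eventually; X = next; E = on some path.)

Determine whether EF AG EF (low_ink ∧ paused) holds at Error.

States satisfying AG EF (low_ink ∧ paused): {Error, Done, Printing, Cancelled, Queued}.
States satisfying EF AG EF (low_ink ∧ paused): {Error, Done, Printing, Cancelled, Queued}.
Some path from Error reaches a state where AG EF (low_ink ∧ paused) holds.
Error ∈ Sat(EF AG EF (low_ink ∧ paused)).

Yes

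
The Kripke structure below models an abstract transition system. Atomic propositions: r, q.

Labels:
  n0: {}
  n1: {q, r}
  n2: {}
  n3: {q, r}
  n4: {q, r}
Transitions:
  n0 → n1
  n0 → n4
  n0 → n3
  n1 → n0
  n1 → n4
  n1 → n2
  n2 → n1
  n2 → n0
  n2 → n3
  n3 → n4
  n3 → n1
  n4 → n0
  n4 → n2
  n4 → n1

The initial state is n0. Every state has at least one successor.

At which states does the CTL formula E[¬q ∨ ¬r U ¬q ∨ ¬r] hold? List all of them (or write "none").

States satisfying ¬q ∨ ¬r: {n0, n2}.
States satisfying E[¬q ∨ ¬r U ¬q ∨ ¬r]: {n0, n2}.

{n0, n2}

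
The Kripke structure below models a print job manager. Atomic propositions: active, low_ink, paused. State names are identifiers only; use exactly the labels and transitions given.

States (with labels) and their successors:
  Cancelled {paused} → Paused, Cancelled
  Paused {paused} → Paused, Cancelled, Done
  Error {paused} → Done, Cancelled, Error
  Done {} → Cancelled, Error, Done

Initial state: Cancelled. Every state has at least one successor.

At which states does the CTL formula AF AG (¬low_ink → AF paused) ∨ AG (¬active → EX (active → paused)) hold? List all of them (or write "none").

{Cancelled, Paused, Error, Done}

States satisfying AG (¬low_ink → AF paused): ∅.
States satisfying AF AG (¬low_ink → AF paused): ∅.
States satisfying ¬active → EX (active → paused): {Cancelled, Paused, Error, Done}.
States satisfying AG (¬active → EX (active → paused)): {Cancelled, Paused, Error, Done}.
States satisfying AF AG (¬low_ink → AF paused) ∨ AG (¬active → EX (active → paused)): {Cancelled, Paused, Error, Done}.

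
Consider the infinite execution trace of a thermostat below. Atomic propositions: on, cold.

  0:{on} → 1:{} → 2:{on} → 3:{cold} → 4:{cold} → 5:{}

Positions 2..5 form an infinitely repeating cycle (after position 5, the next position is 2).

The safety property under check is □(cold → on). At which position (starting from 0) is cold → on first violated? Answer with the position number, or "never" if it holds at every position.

Check cold → on at each position in order: 0 ✓, 1 ✓, 2 ✓.
At position 3 the labels are {cold}, so cold → on is false there. This is the first violation.

3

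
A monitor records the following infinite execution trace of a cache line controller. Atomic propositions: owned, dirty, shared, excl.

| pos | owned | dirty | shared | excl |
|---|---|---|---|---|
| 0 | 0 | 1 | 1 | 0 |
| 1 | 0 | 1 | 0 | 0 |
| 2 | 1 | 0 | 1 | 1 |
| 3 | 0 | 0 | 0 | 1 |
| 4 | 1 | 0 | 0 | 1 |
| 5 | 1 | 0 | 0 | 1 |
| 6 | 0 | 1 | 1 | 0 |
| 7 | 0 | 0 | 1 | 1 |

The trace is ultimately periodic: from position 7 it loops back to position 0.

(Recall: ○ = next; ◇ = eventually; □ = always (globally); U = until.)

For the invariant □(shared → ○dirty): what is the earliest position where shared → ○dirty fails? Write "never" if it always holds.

2

Check shared → ○dirty at each position in order: 0 ✓, 1 ✓.
At position 2 the labels are {excl, owned, shared} and the next position 3 has {excl}, so shared → ○dirty is false there. This is the first violation.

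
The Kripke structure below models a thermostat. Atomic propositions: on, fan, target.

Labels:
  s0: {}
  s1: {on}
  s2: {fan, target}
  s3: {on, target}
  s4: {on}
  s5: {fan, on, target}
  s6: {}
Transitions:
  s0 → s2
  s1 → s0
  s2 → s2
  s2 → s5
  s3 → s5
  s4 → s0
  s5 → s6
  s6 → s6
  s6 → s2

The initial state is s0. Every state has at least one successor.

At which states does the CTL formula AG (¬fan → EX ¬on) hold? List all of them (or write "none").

States satisfying ¬fan → EX ¬on: {s0, s1, s2, s4, s5, s6}.
States satisfying AG (¬fan → EX ¬on): {s0, s1, s2, s4, s5, s6}.

{s0, s1, s2, s4, s5, s6}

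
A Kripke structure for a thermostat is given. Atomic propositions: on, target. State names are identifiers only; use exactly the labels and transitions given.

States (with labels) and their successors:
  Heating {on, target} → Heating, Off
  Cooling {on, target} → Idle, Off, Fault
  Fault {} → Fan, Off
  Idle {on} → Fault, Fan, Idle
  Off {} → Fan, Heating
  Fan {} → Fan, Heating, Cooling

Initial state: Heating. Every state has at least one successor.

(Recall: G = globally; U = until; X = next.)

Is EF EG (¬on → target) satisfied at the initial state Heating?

Yes

States satisfying EG (¬on → target): {Heating, Cooling, Idle}.
States satisfying EF EG (¬on → target): {Heating, Cooling, Fault, Idle, Off, Fan}.
Some path from Heating reaches a state where EG (¬on → target) holds.
Heating ∈ Sat(EF EG (¬on → target)).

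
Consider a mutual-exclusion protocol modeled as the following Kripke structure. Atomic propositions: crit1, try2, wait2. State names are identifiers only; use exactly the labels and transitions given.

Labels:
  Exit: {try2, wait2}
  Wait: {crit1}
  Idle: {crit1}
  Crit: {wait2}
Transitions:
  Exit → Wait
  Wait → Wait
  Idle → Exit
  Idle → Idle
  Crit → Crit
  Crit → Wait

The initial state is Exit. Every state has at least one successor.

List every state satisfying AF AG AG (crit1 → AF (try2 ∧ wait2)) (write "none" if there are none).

none

States satisfying AG AG (crit1 → AF (try2 ∧ wait2)): ∅.
States satisfying AF AG AG (crit1 → AF (try2 ∧ wait2)): ∅.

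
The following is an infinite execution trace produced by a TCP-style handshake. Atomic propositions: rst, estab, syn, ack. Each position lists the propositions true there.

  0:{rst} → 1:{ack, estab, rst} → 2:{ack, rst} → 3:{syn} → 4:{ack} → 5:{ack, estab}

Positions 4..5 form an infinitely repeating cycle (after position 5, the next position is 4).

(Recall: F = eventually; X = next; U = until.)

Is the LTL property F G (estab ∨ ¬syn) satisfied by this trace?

Satisfied

G (estab ∨ ¬syn) holds at position 4, which is reachable from 0, so F G (estab ∨ ¬syn) holds.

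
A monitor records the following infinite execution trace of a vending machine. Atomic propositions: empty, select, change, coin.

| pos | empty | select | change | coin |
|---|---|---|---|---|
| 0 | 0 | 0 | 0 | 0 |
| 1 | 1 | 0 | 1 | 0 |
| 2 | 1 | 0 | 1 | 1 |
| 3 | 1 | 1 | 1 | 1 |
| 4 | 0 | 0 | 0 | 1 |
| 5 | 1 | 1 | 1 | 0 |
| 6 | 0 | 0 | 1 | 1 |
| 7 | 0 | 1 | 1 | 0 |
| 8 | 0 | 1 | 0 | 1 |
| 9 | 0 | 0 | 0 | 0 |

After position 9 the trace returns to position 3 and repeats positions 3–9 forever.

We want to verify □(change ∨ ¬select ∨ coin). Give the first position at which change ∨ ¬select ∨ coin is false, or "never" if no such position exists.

change ∨ ¬select ∨ coin holds at every position 0..9, and those are all the positions the trace ever visits, so the invariant □(change ∨ ¬select ∨ coin) is never violated.

never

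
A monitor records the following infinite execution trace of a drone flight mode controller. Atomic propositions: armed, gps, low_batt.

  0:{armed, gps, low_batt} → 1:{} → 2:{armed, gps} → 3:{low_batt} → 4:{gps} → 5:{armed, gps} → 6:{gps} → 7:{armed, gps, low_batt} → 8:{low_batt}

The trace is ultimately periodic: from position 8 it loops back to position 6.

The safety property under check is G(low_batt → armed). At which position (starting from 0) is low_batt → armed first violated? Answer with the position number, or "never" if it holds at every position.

Check low_batt → armed at each position in order: 0 ✓, 1 ✓, 2 ✓.
At position 3 the labels are {low_batt}, so low_batt → armed is false there. This is the first violation.

3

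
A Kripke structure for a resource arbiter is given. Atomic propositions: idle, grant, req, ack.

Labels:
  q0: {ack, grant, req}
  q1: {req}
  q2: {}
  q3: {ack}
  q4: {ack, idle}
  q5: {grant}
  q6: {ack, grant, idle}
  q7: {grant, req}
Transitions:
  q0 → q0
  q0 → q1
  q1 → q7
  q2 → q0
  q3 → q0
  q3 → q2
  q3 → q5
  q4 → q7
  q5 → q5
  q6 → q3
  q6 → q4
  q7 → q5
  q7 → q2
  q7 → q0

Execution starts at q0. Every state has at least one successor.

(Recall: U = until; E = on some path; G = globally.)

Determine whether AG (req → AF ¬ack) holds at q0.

States satisfying req → AF ¬ack: {q1, q2, q3, q4, q5, q6, q7}.
States satisfying AG (req → AF ¬ack): {q5}.
q0 is reachable from q0 and violates req → AF ¬ack, so AG fails at q0.
q0 ∉ Sat(AG (req → AF ¬ack)).

Does not hold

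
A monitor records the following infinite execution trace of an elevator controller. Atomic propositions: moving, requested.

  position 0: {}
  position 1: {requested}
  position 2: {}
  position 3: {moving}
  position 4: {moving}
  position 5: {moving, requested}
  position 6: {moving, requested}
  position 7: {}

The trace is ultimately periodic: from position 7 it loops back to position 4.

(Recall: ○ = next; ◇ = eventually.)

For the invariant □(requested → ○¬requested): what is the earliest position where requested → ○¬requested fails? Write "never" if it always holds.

5

Check requested → ○¬requested at each position in order: 0 ✓, 1 ✓, 2 ✓, 3 ✓, 4 ✓.
At position 5 the labels are {moving, requested} and the next position 6 has {moving, requested}, so requested → ○¬requested is false there. This is the first violation.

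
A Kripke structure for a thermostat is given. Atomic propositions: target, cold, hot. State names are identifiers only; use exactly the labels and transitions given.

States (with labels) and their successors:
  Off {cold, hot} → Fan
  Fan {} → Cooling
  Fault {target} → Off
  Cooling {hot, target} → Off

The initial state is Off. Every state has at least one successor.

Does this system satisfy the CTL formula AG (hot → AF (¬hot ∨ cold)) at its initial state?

States satisfying hot → AF (¬hot ∨ cold): {Off, Fan, Fault, Cooling}.
States satisfying AG (hot → AF (¬hot ∨ cold)): {Off, Fan, Fault, Cooling}.
Every state reachable from Off satisfies hot → AF (¬hot ∨ cold).
Off ∈ Sat(AG (hot → AF (¬hot ∨ cold))).

Holds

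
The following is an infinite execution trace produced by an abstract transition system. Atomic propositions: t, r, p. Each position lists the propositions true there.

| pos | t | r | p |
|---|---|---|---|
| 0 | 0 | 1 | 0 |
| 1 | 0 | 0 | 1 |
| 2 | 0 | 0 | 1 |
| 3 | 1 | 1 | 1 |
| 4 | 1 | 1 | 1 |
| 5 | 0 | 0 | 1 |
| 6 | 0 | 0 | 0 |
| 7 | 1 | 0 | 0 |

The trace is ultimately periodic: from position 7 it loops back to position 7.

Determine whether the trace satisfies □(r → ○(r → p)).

r → ○(r → p) holds at every position 0..7, and those are all positions ever visited, so □(r → ○(r → p)) holds.
Positions where r holds: 0, 3, 4.
Check ○(r → p) at each: 0→ok, 3→ok, 4→ok.

Satisfied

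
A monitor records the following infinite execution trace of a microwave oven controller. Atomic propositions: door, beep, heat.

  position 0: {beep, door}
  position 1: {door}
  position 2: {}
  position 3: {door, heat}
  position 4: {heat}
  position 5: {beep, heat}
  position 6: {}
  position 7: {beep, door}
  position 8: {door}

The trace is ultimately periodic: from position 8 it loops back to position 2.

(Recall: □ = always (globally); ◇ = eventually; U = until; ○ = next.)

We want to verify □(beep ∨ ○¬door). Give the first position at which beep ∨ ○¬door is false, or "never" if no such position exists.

Check beep ∨ ○¬door at each position in order: 0 ✓, 1 ✓.
At position 2 the labels are {} and the next position 3 has {door, heat}, so beep ∨ ○¬door is false there. This is the first violation.

2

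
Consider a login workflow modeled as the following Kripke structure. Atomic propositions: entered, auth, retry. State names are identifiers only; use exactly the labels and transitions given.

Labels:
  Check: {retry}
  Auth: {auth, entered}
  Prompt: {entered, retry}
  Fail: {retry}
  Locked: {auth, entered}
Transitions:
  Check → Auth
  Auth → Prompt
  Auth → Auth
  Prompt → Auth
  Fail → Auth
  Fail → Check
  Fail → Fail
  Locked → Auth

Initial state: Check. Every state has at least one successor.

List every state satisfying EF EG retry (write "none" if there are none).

States satisfying EG retry: {Fail}.
States satisfying EF EG retry: {Fail}.

{Fail}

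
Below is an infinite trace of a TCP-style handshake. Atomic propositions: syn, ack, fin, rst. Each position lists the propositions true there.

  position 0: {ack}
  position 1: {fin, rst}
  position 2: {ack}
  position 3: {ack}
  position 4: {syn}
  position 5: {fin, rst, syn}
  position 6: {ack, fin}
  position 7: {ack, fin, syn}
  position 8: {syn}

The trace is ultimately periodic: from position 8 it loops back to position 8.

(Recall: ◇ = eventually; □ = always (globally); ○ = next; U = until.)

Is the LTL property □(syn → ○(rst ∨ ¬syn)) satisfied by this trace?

syn → ○(rst ∨ ¬syn) must hold at every position from 0 onward. It fails at position 7, so □(syn → ○(rst ∨ ¬syn)) is false.
Positions where syn holds: 4, 5, 7, 8.
Check ○(rst ∨ ¬syn) at each: 4→ok, 5→ok, 7→fails, 8→fails.

Does not hold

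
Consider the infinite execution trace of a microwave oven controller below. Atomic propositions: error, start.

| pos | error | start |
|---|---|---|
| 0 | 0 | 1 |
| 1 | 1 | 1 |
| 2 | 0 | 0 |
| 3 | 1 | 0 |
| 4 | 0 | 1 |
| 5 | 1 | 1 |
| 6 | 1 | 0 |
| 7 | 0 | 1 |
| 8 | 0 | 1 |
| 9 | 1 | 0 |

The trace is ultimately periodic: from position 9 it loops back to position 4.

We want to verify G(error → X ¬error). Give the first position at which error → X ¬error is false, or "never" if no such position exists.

5

Check error → X ¬error at each position in order: 0 ✓, 1 ✓, 2 ✓, 3 ✓, 4 ✓.
At position 5 the labels are {error, start} and the next position 6 has {error}, so error → X ¬error is false there. This is the first violation.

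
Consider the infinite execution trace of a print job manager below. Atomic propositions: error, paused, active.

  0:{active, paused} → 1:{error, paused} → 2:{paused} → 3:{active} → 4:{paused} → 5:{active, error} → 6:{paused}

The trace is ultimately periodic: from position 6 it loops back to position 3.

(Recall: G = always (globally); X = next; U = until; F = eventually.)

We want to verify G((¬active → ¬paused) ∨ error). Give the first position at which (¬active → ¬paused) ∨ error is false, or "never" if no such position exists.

2

Check (¬active → ¬paused) ∨ error at each position in order: 0 ✓, 1 ✓.
At position 2 the labels are {paused}, so (¬active → ¬paused) ∨ error is false there. This is the first violation.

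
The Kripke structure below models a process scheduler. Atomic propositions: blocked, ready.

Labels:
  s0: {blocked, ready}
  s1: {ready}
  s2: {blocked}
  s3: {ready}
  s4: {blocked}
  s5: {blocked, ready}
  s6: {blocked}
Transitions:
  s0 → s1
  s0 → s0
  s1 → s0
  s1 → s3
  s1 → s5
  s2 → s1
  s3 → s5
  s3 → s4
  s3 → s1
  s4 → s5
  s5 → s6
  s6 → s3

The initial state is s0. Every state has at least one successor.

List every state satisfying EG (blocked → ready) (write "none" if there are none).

{s0, s1, s3}

States satisfying blocked → ready: {s0, s1, s3, s5}.
States satisfying EG (blocked → ready): {s0, s1, s3}.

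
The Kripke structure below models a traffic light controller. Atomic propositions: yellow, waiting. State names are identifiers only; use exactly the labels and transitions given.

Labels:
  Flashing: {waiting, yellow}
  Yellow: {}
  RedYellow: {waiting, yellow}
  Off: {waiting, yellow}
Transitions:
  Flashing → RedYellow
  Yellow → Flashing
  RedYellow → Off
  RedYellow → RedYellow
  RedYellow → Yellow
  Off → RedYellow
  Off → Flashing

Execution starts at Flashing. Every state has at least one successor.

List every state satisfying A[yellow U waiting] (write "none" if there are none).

States satisfying yellow: {Flashing, RedYellow, Off}.
States satisfying waiting: {Flashing, RedYellow, Off}.
States satisfying A[yellow U waiting]: {Flashing, RedYellow, Off}.

{Flashing, RedYellow, Off}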